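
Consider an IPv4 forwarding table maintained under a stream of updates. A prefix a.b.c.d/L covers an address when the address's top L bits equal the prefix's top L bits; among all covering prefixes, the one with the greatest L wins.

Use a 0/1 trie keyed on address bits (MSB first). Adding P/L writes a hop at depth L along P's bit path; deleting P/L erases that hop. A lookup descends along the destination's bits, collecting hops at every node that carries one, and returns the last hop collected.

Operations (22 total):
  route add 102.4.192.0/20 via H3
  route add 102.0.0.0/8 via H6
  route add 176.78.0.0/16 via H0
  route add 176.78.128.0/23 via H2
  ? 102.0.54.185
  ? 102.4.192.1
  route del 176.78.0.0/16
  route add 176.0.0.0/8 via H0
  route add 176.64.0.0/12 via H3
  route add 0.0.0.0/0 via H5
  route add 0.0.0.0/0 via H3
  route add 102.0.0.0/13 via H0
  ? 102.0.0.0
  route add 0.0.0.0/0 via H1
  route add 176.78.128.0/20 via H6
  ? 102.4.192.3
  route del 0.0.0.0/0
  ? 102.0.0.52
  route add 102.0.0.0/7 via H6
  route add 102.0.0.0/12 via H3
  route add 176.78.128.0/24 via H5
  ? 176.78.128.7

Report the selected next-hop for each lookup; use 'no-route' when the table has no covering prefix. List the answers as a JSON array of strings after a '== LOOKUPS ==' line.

Trace:
  add 102.4.192.0/20 -> H3 at depth 20
  add 102.0.0.0/8 -> H6 at depth 8
  add 176.78.0.0/16 -> H0 at depth 16
  add 176.78.128.0/23 -> H2 at depth 23
  ? 102.0.54.185  path d0:-→d1:-→d2:-→d3:-→d4:-→d5:-→d6:-→d7:-→d8:H6→d9:-→d10:-→d11:-→d12:-→d13:-  best=H6
  ? 102.4.192.1  path d0:-→d1:-→d2:-→d3:-→d4:-→d5:-→d6:-→d7:-→d8:H6→d9:-→d10:-→d11:-→d12:-→d13:-→d14:-→d15:-→d16:-→d17:-→d18:-→d19:-→d20:H3  best=H3
  - 176.78.0.0/16 clear@16
  add 176.0.0.0/8 -> H0 at depth 8
  add 176.64.0.0/12 -> H3 at depth 12
  add 0.0.0.0/0 -> H5 at depth 0
  add 0.0.0.0/0 -> H3 at depth 0
  add 102.0.0.0/13 -> H0 at depth 13
  ? 102.0.0.0  path d0:H3→d1:-→d2:-→d3:-→d4:-→d5:-→d6:-→d7:-→d8:H6→d9:-→d10:-→d11:-→d12:-→d13:H0  best=H0
  add 0.0.0.0/0 -> H1 at depth 0
  add 176.78.128.0/20 -> H6 at depth 20
  ? 102.4.192.3  path d0:H1→d1:-→d2:-→d3:-→d4:-→d5:-→d6:-→d7:-→d8:H6→d9:-→d10:-→d11:-→d12:-→d13:H0→d14:-→d15:-→d16:-→d17:-→d18:-→d19:-→d20:H3  best=H3
  - 0.0.0.0/0 clear@0
  ? 102.0.0.52  path d0:-→d1:-→d2:-→d3:-→d4:-→d5:-→d6:-→d7:-→d8:H6→d9:-→d10:-→d11:-→d12:-→d13:H0  best=H0
  add 102.0.0.0/7 -> H6 at depth 7
  add 102.0.0.0/12 -> H3 at depth 12
  add 176.78.128.0/24 -> H5 at depth 24
  ? 176.78.128.7  path d0:-→d1:-→d2:-→d3:-→d4:-→d5:-→d6:-→d7:-→d8:H0→d9:-→d10:-→d11:-→d12:H3→d13:-→d14:-→d15:-→d16:-→d17:-→d18:-→d19:-→d20:H6→d21:-→d22:-→d23:H2→d24:H5  best=H5

== LOOKUPS ==
["H6","H3","H0","H3","H0","H5"]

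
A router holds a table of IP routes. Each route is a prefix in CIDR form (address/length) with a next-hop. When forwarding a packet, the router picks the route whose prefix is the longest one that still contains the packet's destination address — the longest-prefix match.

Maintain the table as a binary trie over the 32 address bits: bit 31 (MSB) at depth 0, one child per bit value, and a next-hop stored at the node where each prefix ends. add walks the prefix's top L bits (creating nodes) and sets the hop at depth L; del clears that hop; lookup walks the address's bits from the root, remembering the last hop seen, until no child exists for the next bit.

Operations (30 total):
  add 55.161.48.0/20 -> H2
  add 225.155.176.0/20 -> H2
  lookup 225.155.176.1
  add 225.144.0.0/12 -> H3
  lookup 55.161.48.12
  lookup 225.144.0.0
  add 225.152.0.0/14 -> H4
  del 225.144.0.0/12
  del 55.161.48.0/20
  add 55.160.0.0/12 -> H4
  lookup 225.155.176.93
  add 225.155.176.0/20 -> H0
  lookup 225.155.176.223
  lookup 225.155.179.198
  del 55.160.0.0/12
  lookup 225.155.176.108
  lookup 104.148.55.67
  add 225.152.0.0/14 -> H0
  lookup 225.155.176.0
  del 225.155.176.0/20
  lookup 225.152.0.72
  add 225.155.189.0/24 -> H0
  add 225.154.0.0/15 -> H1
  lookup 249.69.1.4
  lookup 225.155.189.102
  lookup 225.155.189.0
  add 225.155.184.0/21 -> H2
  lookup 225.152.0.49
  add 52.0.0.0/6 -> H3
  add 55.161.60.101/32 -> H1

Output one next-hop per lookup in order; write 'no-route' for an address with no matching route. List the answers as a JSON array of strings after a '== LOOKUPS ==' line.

Process each operation:
  + 55.161.48.0/20 (H2) depth=20
  + 225.155.176.0/20 (H2) depth=20
  ? 225.155.176.1  path d0:-→d1:-→d2:-→d3:-→d4:-→d5:-→d6:-→d7:-→d8:-→d9:-→d10:-→d11:-→d12:-→d13:-→d14:-→d15:-→d16:-→d17:-→d18:-→d19:-→d20:H2  best=H2
  + 225.144.0.0/12 (H3) depth=12
  ? 55.161.48.12  path d0:-→d1:-→d2:-→d3:-→d4:-→d5:-→d6:-→d7:-→d8:-→d9:-→d10:-→d11:-→d12:-→d13:-→d14:-→d15:-→d16:-→d17:-→d18:-→d19:-→d20:H2  best=H2
  ? 225.144.0.0  path d0:-→d1:-→d2:-→d3:-→d4:-→d5:-→d6:-→d7:-→d8:-→d9:-→d10:-→d11:-→d12:H3  best=H3
  + 225.152.0.0/14 (H4) depth=14
  - 225.144.0.0/12 clear@12
  - 55.161.48.0/20 clear@20
  + 55.160.0.0/12 (H4) depth=12
  ? 225.155.176.93  path d0:-→d1:-→d2:-→d3:-→d4:-→d5:-→d6:-→d7:-→d8:-→d9:-→d10:-→d11:-→d12:-→d13:-→d14:H4→d15:-→d16:-→d17:-→d18:-→d19:-→d20:H2  best=H2
  + 225.155.176.0/20 (H0) depth=20
  ? 225.155.176.223  path d0:-→d1:-→d2:-→d3:-→d4:-→d5:-→d6:-→d7:-→d8:-→d9:-→d10:-→d11:-→d12:-→d13:-→d14:H4→d15:-→d16:-→d17:-→d18:-→d19:-→d20:H0  best=H0
  ? 225.155.179.198  path d0:-→d1:-→d2:-→d3:-→d4:-→d5:-→d6:-→d7:-→d8:-→d9:-→d10:-→d11:-→d12:-→d13:-→d14:H4→d15:-→d16:-→d17:-→d18:-→d19:-→d20:H0  best=H0
  - 55.160.0.0/12 clear@12
  ? 225.155.176.108  path d0:-→d1:-→d2:-→d3:-→d4:-→d5:-→d6:-→d7:-→d8:-→d9:-→d10:-→d11:-→d12:-→d13:-→d14:H4→d15:-→d16:-→d17:-→d18:-→d19:-→d20:H0  best=H0
  ? 104.148.55.67  path d0:-→d1:-  best=no-route
  + 225.152.0.0/14 (H0) depth=14
  ? 225.155.176.0  path d0:-→d1:-→d2:-→d3:-→d4:-→d5:-→d6:-→d7:-→d8:-→d9:-→d10:-→d11:-→d12:-→d13:-→d14:H0→d15:-→d16:-→d17:-→d18:-→d19:-→d20:H0  best=H0
  - 225.155.176.0/20 clear@20
  ? 225.152.0.72  path d0:-→d1:-→d2:-→d3:-→d4:-→d5:-→d6:-→d7:-→d8:-→d9:-→d10:-→d11:-→d12:-→d13:-→d14:H0  best=H0
  + 225.155.189.0/24 (H0) depth=24
  + 225.154.0.0/15 (H1) depth=15
  ? 249.69.1.4  path d0:-→d1:-→d2:-→d3:-  best=no-route
  ? 225.155.189.102  path d0:-→d1:-→d2:-→d3:-→d4:-→d5:-→d6:-→d7:-→d8:-→d9:-→d10:-→d11:-→d12:-→d13:-→d14:H0→d15:H1→d16:-→d17:-→d18:-→d19:-→d20:-→d21:-→d22:-→d23:-→d24:H0  best=H0
  ? 225.155.189.0  path d0:-→d1:-→d2:-→d3:-→d4:-→d5:-→d6:-→d7:-→d8:-→d9:-→d10:-→d11:-→d12:-→d13:-→d14:H0→d15:H1→d16:-→d17:-→d18:-→d19:-→d20:-→d21:-→d22:-→d23:-→d24:H0  best=H0
  + 225.155.184.0/21 (H2) depth=21
  ? 225.152.0.49  path d0:-→d1:-→d2:-→d3:-→d4:-→d5:-→d6:-→d7:-→d8:-→d9:-→d10:-→d11:-→d12:-→d13:-→d14:H0  best=H0
  + 52.0.0.0/6 (H3) depth=6
  + 55.161.60.101/32 (H1) depth=32

== LOOKUPS ==
["H2","H2","H3","H2","H0","H0","H0","no-route","H0","H0","no-route","H0","H0","H0"]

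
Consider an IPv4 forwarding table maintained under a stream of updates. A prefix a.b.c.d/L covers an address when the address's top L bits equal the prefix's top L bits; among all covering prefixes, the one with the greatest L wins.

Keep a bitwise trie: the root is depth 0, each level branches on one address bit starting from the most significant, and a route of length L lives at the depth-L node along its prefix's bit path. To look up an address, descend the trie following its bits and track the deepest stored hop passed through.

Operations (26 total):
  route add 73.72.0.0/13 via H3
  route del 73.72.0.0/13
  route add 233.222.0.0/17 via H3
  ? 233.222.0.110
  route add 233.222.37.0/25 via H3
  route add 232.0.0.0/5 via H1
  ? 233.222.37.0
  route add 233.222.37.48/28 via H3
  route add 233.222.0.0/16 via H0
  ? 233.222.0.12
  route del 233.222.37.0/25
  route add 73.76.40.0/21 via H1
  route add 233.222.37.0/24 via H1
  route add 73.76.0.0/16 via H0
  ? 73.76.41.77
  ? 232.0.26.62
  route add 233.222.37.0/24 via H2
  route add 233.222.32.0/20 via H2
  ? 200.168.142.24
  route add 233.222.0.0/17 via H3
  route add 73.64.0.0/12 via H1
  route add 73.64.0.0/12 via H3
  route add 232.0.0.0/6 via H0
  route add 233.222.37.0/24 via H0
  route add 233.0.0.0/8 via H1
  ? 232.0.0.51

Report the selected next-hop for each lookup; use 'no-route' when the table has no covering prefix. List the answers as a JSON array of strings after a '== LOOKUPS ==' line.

Trace:
  add 73.72.0.0/13 -> H3 at depth 13
  - 73.72.0.0/13 clear@13
  add 233.222.0.0/17 -> H3 at depth 17
  lookup 233.222.0.110: bits 11101001110111100 walk d0:-→d1:-→d2:-→d3:-→d4:-→d5:-→d6:-→d7:-→d8:-→d9:-→d10:-→d11:-→d12:-→d13:-→d14:-→d15:-→d16:-→d17:H3 -> H3
  add 233.222.37.0/25 -> H3 at depth 25
  add 232.0.0.0/5 -> H1 at depth 5
  lookup 233.222.37.0: bits 1110100111011110001001010 walk d0:-→d1:-→d2:-→d3:-→d4:-→d5:H1→d6:-→d7:-→d8:-→d9:-→d10:-→d11:-→d12:-→d13:-→d14:-→d15:-→d16:-→d17:H3→d18:-→d19:-→d20:-→d21:-→d22:-→d23:-→d24:-→d25:H3 -> H3
  add 233.222.37.48/28 -> H3 at depth 28
  add 233.222.0.0/16 -> H0 at depth 16
  lookup 233.222.0.12: bits 111010011101111000 walk d0:-→d1:-→d2:-→d3:-→d4:-→d5:H1→d6:-→d7:-→d8:-→d9:-→d10:-→d11:-→d12:-→d13:-→d14:-→d15:-→d16:H0→d17:H3→d18:- -> H3
  - 233.222.37.0/25 clear@25
  add 73.76.40.0/21 -> H1 at depth 21
  add 233.222.37.0/24 -> H1 at depth 24
  add 73.76.0.0/16 -> H0 at depth 16
  lookup 73.76.41.77: bits 010010010100110000101 walk d0:-→d1:-→d2:-→d3:-→d4:-→d5:-→d6:-→d7:-→d8:-→d9:-→d10:-→d11:-→d12:-→d13:-→d14:-→d15:-→d16:H0→d17:-→d18:-→d19:-→d20:-→d21:H1 -> H1
  lookup 232.0.26.62: bits 1110100 walk d0:-→d1:-→d2:-→d3:-→d4:-→d5:H1→d6:-→d7:- -> H1
  add 233.222.37.0/24 -> H2 at depth 24
  add 233.222.32.0/20 -> H2 at depth 20
  lookup 200.168.142.24: bits 11 walk d0:-→d1:-→d2:- -> no-route
  add 233.222.0.0/17 -> H3 at depth 17
  add 73.64.0.0/12 -> H1 at depth 12
  add 73.64.0.0/12 -> H3 at depth 12
  add 232.0.0.0/6 -> H0 at depth 6
  add 233.222.37.0/24 -> H0 at depth 24
  add 233.0.0.0/8 -> H1 at depth 8
  lookup 232.0.0.51: bits 1110100 walk d0:-→d1:-→d2:-→d3:-→d4:-→d5:H1→d6:H0→d7:- -> H0

== LOOKUPS ==
["H3","H3","H3","H1","H1","no-route","H0"]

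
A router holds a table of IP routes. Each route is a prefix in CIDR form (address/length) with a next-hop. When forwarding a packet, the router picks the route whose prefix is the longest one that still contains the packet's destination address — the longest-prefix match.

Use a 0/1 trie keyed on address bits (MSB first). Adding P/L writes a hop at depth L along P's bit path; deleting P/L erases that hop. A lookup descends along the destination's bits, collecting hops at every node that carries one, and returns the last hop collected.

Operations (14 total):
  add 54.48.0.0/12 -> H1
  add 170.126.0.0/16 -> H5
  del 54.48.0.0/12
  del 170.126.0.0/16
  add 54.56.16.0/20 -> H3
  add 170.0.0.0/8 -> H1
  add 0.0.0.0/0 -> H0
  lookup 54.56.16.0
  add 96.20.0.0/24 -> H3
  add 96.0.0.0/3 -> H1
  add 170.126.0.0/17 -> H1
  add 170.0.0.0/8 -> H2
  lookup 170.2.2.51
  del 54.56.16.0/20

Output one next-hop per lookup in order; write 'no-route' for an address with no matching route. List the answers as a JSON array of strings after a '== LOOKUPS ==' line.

Trace:
  add 54.48.0.0/12 -> H1 at depth 12
  add 170.126.0.0/16 -> H5 at depth 16
  - 54.48.0.0/12 clear@12
  - 170.126.0.0/16 clear@16
  add 54.56.16.0/20 -> H3 at depth 20
  add 170.0.0.0/8 -> H1 at depth 8
  add 0.0.0.0/0 -> H0 at depth 0
  lookup 54.56.16.0: bits 00110110001110000001 walk d0:H0→d1:-→d2:-→d3:-→d4:-→d5:-→d6:-→d7:-→d8:-→d9:-→d10:-→d11:-→d12:-→d13:-→d14:-→d15:-→d16:-→d17:-→d18:-→d19:-→d20:H3 -> H3
  add 96.20.0.0/24 -> H3 at depth 24
  add 96.0.0.0/3 -> H1 at depth 3
  add 170.126.0.0/17 -> H1 at depth 17
  add 170.0.0.0/8 -> H2 at depth 8
  lookup 170.2.2.51: bits 101010100 walk d0:H0→d1:-→d2:-→d3:-→d4:-→d5:-→d6:-→d7:-→d8:H2→d9:- -> H2
  - 54.56.16.0/20 clear@20

== LOOKUPS ==
["H3","H2"]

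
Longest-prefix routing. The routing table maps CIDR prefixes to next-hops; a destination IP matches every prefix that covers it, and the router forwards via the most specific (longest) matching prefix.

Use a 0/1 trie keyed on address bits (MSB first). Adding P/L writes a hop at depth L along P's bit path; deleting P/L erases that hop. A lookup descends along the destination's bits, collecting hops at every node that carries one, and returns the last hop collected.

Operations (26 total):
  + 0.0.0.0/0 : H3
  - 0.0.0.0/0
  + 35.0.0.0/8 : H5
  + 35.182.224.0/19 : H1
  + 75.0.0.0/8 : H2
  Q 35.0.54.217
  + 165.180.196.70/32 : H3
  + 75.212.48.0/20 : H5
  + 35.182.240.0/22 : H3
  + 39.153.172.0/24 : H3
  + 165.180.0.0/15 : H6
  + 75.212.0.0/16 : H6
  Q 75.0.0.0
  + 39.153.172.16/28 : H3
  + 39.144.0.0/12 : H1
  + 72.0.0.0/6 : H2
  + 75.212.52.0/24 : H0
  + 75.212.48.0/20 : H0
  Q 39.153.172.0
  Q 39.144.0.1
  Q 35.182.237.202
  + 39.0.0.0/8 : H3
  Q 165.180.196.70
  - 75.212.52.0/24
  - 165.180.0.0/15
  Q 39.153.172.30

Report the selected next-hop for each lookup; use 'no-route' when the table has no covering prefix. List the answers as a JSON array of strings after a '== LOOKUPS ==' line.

Process each operation:
  add 0.0.0.0/0 -> H3 at depth 0
  del 0.0.0.0/0 (clear depth 0)
  add 35.0.0.0/8 -> H5 at depth 8
  add 35.182.224.0/19 -> H1 at depth 19
  add 75.0.0.0/8 -> H2 at depth 8
  lookup 35.0.54.217: bits 00100011 walk d0:-→d1:-→d2:-→d3:-→d4:-→d5:-→d6:-→d7:-→d8:H5 -> H5
  add 165.180.196.70/32 -> H3 at depth 32
  add 75.212.48.0/20 -> H5 at depth 20
  add 35.182.240.0/22 -> H3 at depth 22
  add 39.153.172.0/24 -> H3 at depth 24
  add 165.180.0.0/15 -> H6 at depth 15
  add 75.212.0.0/16 -> H6 at depth 16
  lookup 75.0.0.0: bits 01001011 walk d0:-→d1:-→d2:-→d3:-→d4:-→d5:-→d6:-→d7:-→d8:H2 -> H2
  add 39.153.172.16/28 -> H3 at depth 28
  add 39.144.0.0/12 -> H1 at depth 12
  add 72.0.0.0/6 -> H2 at depth 6
  add 75.212.52.0/24 -> H0 at depth 24
  add 75.212.48.0/20 -> H0 at depth 20
  lookup 39.153.172.0: bits 001001111001100110101100000 walk d0:-→d1:-→d2:-→d3:-→d4:-→d5:-→d6:-→d7:-→d8:-→d9:-→d10:-→d11:-→d12:H1→d13:-→d14:-→d15:-→d16:-→d17:-→d18:-→d19:-→d20:-→d21:-→d22:-→d23:-→d24:H3→d25:-→d26:-→d27:- -> H3
  lookup 39.144.0.1: bits 001001111001 walk d0:-→d1:-→d2:-→d3:-→d4:-→d5:-→d6:-→d7:-→d8:-→d9:-→d10:-→d11:-→d12:H1 -> H1
  lookup 35.182.237.202: bits 0010001110110110111 walk d0:-→d1:-→d2:-→d3:-→d4:-→d5:-→d6:-→d7:-→d8:H5→d9:-→d10:-→d11:-→d12:-→d13:-→d14:-→d15:-→d16:-→d17:-→d18:-→d19:H1 -> H1
  add 39.0.0.0/8 -> H3 at depth 8
  lookup 165.180.196.70: bits 10100101101101001100010001000110 walk d0:-→d1:-→d2:-→d3:-→d4:-→d5:-→d6:-→d7:-→d8:-→d9:-→d10:-→d11:-→d12:-→d13:-→d14:-→d15:H6→d16:-→d17:-→d18:-→d19:-→d20:-→d21:-→d22:-→d23:-→d24:-→d25:-→d26:-→d27:-→d28:-→d29:-→d30:-→d31:-→d32:H3 -> H3
  del 75.212.52.0/24 (clear depth 24)
  del 165.180.0.0/15 (clear depth 15)
  lookup 39.153.172.30: bits 0010011110011001101011000001 walk d0:-→d1:-→d2:-→d3:-→d4:-→d5:-→d6:-→d7:-→d8:H3→d9:-→d10:-→d11:-→d12:H1→d13:-→d14:-→d15:-→d16:-→d17:-→d18:-→d19:-→d20:-→d21:-→d22:-→d23:-→d24:H3→d25:-→d26:-→d27:-→d28:H3 -> H3

== LOOKUPS ==
["H5","H2","H3","H1","H1","H3","H3"]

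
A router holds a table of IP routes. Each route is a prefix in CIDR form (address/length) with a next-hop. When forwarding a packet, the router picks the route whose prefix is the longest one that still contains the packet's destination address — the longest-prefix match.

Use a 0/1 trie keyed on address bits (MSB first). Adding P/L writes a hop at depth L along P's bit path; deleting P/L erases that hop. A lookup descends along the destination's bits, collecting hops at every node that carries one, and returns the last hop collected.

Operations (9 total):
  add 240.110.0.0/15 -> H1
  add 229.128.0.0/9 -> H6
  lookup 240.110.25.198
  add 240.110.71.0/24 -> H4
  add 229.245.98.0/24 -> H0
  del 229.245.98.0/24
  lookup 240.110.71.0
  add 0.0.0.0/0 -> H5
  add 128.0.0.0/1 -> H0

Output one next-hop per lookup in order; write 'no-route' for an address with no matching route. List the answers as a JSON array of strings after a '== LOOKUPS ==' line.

Trace:
  add 240.110.0.0/15 -> H1 at depth 15
  add 229.128.0.0/9 -> H6 at depth 9
  Q 240.110.25.198: descend 111100000110111 ; hops seen [H1] ; pick H1
  add 240.110.71.0/24 -> H4 at depth 24
  add 229.245.98.0/24 -> H0 at depth 24
  - 229.245.98.0/24 clear@24
  Q 240.110.71.0: descend 111100000110111001000111 ; hops seen [H1,H4] ; pick H4
  add 0.0.0.0/0 -> H5 at depth 0
  add 128.0.0.0/1 -> H0 at depth 1

== LOOKUPS ==
["H1","H4"]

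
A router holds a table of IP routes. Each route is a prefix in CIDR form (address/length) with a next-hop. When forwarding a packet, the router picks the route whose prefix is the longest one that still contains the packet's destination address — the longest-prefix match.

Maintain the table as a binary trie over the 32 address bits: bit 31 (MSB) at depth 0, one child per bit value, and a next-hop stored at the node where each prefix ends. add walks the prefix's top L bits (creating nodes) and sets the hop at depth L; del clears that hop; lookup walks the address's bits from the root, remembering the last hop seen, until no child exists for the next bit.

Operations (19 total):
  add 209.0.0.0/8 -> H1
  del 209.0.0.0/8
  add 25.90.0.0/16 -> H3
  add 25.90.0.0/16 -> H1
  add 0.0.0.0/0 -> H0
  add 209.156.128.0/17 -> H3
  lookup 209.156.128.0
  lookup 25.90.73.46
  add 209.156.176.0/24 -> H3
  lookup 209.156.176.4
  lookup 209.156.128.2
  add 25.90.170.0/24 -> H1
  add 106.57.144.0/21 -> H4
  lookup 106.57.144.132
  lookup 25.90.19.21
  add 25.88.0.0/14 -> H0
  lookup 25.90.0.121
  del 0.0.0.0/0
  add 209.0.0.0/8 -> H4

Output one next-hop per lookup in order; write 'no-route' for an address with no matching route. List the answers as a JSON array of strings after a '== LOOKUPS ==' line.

Apply in order:
  + 209.0.0.0/8 (H1) depth=8
  - 209.0.0.0/8 clear@8
  + 25.90.0.0/16 (H3) depth=16
  + 25.90.0.0/16 (H1) depth=16
  + 0.0.0.0/0 (H0) depth=0
  + 209.156.128.0/17 (H3) depth=17
  ? 209.156.128.0  path d0:H0→d1:-→d2:-→d3:-→d4:-→d5:-→d6:-→d7:-→d8:-→d9:-→d10:-→d11:-→d12:-→d13:-→d14:-→d15:-→d16:-→d17:H3  best=H3
  ? 25.90.73.46  path d0:H0→d1:-→d2:-→d3:-→d4:-→d5:-→d6:-→d7:-→d8:-→d9:-→d10:-→d11:-→d12:-→d13:-→d14:-→d15:-→d16:H1  best=H1
  + 209.156.176.0/24 (H3) depth=24
  ? 209.156.176.4  path d0:H0→d1:-→d2:-→d3:-→d4:-→d5:-→d6:-→d7:-→d8:-→d9:-→d10:-→d11:-→d12:-→d13:-→d14:-→d15:-→d16:-→d17:H3→d18:-→d19:-→d20:-→d21:-→d22:-→d23:-→d24:H3  best=H3
  ? 209.156.128.2  path d0:H0→d1:-→d2:-→d3:-→d4:-→d5:-→d6:-→d7:-→d8:-→d9:-→d10:-→d11:-→d12:-→d13:-→d14:-→d15:-→d16:-→d17:H3→d18:-  best=H3
  + 25.90.170.0/24 (H1) depth=24
  + 106.57.144.0/21 (H4) depth=21
  ? 106.57.144.132  path d0:H0→d1:-→d2:-→d3:-→d4:-→d5:-→d6:-→d7:-→d8:-→d9:-→d10:-→d11:-→d12:-→d13:-→d14:-→d15:-→d16:-→d17:-→d18:-→d19:-→d20:-→d21:H4  best=H4
  ? 25.90.19.21  path d0:H0→d1:-→d2:-→d3:-→d4:-→d5:-→d6:-→d7:-→d8:-→d9:-→d10:-→d11:-→d12:-→d13:-→d14:-→d15:-→d16:H1  best=H1
  + 25.88.0.0/14 (H0) depth=14
  ? 25.90.0.121  path d0:H0→d1:-→d2:-→d3:-→d4:-→d5:-→d6:-→d7:-→d8:-→d9:-→d10:-→d11:-→d12:-→d13:-→d14:H0→d15:-→d16:H1  best=H1
  - 0.0.0.0/0 clear@0
  + 209.0.0.0/8 (H4) depth=8

== LOOKUPS ==
["H3","H1","H3","H3","H4","H1","H1"]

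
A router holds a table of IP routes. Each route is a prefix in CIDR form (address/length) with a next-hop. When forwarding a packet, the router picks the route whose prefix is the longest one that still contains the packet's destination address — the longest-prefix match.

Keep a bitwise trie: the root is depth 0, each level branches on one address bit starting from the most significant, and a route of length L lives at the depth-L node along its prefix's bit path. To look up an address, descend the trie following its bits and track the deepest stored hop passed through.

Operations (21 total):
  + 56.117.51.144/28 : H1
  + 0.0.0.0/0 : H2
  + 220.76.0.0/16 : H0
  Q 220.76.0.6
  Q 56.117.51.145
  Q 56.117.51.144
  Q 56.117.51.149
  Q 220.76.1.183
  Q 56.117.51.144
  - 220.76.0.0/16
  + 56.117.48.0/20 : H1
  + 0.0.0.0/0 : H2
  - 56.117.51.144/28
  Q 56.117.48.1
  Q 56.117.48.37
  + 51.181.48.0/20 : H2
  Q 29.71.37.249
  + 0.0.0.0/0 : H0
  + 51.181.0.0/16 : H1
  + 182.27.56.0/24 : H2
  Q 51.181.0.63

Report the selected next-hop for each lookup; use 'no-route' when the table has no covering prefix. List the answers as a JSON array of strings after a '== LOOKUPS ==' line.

Process each operation:
  add 56.117.51.144/28 -> H1 at depth 28
  add 0.0.0.0/0 -> H2 at depth 0
  add 220.76.0.0/16 -> H0 at depth 16
  ? 220.76.0.6  path d0:H2→d1:-→d2:-→d3:-→d4:-→d5:-→d6:-→d7:-→d8:-→d9:-→d10:-→d11:-→d12:-→d13:-→d14:-→d15:-→d16:H0  best=H0
  ? 56.117.51.145  path d0:H2→d1:-→d2:-→d3:-→d4:-→d5:-→d6:-→d7:-→d8:-→d9:-→d10:-→d11:-→d12:-→d13:-→d14:-→d15:-→d16:-→d17:-→d18:-→d19:-→d20:-→d21:-→d22:-→d23:-→d24:-→d25:-→d26:-→d27:-→d28:H1  best=H1
  ? 56.117.51.144  path d0:H2→d1:-→d2:-→d3:-→d4:-→d5:-→d6:-→d7:-→d8:-→d9:-→d10:-→d11:-→d12:-→d13:-→d14:-→d15:-→d16:-→d17:-→d18:-→d19:-→d20:-→d21:-→d22:-→d23:-→d24:-→d25:-→d26:-→d27:-→d28:H1  best=H1
  ? 56.117.51.149  path d0:H2→d1:-→d2:-→d3:-→d4:-→d5:-→d6:-→d7:-→d8:-→d9:-→d10:-→d11:-→d12:-→d13:-→d14:-→d15:-→d16:-→d17:-→d18:-→d19:-→d20:-→d21:-→d22:-→d23:-→d24:-→d25:-→d26:-→d27:-→d28:H1  best=H1
  ? 220.76.1.183  path d0:H2→d1:-→d2:-→d3:-→d4:-→d5:-→d6:-→d7:-→d8:-→d9:-→d10:-→d11:-→d12:-→d13:-→d14:-→d15:-→d16:H0  best=H0
  ? 56.117.51.144  path d0:H2→d1:-→d2:-→d3:-→d4:-→d5:-→d6:-→d7:-→d8:-→d9:-→d10:-→d11:-→d12:-→d13:-→d14:-→d15:-→d16:-→d17:-→d18:-→d19:-→d20:-→d21:-→d22:-→d23:-→d24:-→d25:-→d26:-→d27:-→d28:H1  best=H1
  - 220.76.0.0/16 clear@16
  add 56.117.48.0/20 -> H1 at depth 20
  add 0.0.0.0/0 -> H2 at depth 0
  - 56.117.51.144/28 clear@28
  ? 56.117.48.1  path d0:H2→d1:-→d2:-→d3:-→d4:-→d5:-→d6:-→d7:-→d8:-→d9:-→d10:-→d11:-→d12:-→d13:-→d14:-→d15:-→d16:-→d17:-→d18:-→d19:-→d20:H1→d21:-→d22:-  best=H1
  ? 56.117.48.37  path d0:H2→d1:-→d2:-→d3:-→d4:-→d5:-→d6:-→d7:-→d8:-→d9:-→d10:-→d11:-→d12:-→d13:-→d14:-→d15:-→d16:-→d17:-→d18:-→d19:-→d20:H1→d21:-→d22:-  best=H1
  add 51.181.48.0/20 -> H2 at depth 20
  ? 29.71.37.249  path d0:H2→d1:-→d2:-  best=H2
  add 0.0.0.0/0 -> H0 at depth 0
  add 51.181.0.0/16 -> H1 at depth 16
  add 182.27.56.0/24 -> H2 at depth 24
  ? 51.181.0.63  path d0:H0→d1:-→d2:-→d3:-→d4:-→d5:-→d6:-→d7:-→d8:-→d9:-→d10:-→d11:-→d12:-→d13:-→d14:-→d15:-→d16:H1→d17:-→d18:-  best=H1

== LOOKUPS ==
["H0","H1","H1","H1","H0","H1","H1","H1","H2","H1"]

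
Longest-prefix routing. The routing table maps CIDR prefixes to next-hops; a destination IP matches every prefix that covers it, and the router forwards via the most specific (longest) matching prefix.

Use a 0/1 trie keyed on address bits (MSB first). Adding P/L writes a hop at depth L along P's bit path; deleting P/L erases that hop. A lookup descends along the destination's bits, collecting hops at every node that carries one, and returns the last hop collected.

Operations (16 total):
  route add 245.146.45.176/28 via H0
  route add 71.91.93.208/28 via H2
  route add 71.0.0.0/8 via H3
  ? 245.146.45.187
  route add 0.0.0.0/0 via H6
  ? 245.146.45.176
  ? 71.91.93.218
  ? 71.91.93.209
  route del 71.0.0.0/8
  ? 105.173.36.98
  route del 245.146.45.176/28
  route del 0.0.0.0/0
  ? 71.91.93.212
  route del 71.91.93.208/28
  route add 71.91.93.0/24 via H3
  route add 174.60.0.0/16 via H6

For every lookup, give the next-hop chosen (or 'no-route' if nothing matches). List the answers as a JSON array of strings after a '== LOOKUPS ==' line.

Trace:
  + 245.146.45.176/28 (H0) depth=28
  + 71.91.93.208/28 (H2) depth=28
  + 71.0.0.0/8 (H3) depth=8
  lookup 245.146.45.187: bits 1111010110010010001011011011 walk d0:-→d1:-→d2:-→d3:-→d4:-→d5:-→d6:-→d7:-→d8:-→d9:-→d10:-→d11:-→d12:-→d13:-→d14:-→d15:-→d16:-→d17:-→d18:-→d19:-→d20:-→d21:-→d22:-→d23:-→d24:-→d25:-→d26:-→d27:-→d28:H0 -> H0
  + 0.0.0.0/0 (H6) depth=0
  lookup 245.146.45.176: bits 1111010110010010001011011011 walk d0:H6→d1:-→d2:-→d3:-→d4:-→d5:-→d6:-→d7:-→d8:-→d9:-→d10:-→d11:-→d12:-→d13:-→d14:-→d15:-→d16:-→d17:-→d18:-→d19:-→d20:-→d21:-→d22:-→d23:-→d24:-→d25:-→d26:-→d27:-→d28:H0 -> H0
  lookup 71.91.93.218: bits 0100011101011011010111011101 walk d0:H6→d1:-→d2:-→d3:-→d4:-→d5:-→d6:-→d7:-→d8:H3→d9:-→d10:-→d11:-→d12:-→d13:-→d14:-→d15:-→d16:-→d17:-→d18:-→d19:-→d20:-→d21:-→d22:-→d23:-→d24:-→d25:-→d26:-→d27:-→d28:H2 -> H2
  lookup 71.91.93.209: bits 0100011101011011010111011101 walk d0:H6→d1:-→d2:-→d3:-→d4:-→d5:-→d6:-→d7:-→d8:H3→d9:-→d10:-→d11:-→d12:-→d13:-→d14:-→d15:-→d16:-→d17:-→d18:-→d19:-→d20:-→d21:-→d22:-→d23:-→d24:-→d25:-→d26:-→d27:-→d28:H2 -> H2
  del 71.0.0.0/8 (clear depth 8)
  lookup 105.173.36.98: bits 01 walk d0:H6→d1:-→d2:- -> H6
  del 245.146.45.176/28 (clear depth 28)
  del 0.0.0.0/0 (clear depth 0)
  lookup 71.91.93.212: bits 0100011101011011010111011101 walk d0:-→d1:-→d2:-→d3:-→d4:-→d5:-→d6:-→d7:-→d8:-→d9:-→d10:-→d11:-→d12:-→d13:-→d14:-→d15:-→d16:-→d17:-→d18:-→d19:-→d20:-→d21:-→d22:-→d23:-→d24:-→d25:-→d26:-→d27:-→d28:H2 -> H2
  del 71.91.93.208/28 (clear depth 28)
  + 71.91.93.0/24 (H3) depth=24
  + 174.60.0.0/16 (H6) depth=16

== LOOKUPS ==
["H0","H0","H2","H2","H6","H2"]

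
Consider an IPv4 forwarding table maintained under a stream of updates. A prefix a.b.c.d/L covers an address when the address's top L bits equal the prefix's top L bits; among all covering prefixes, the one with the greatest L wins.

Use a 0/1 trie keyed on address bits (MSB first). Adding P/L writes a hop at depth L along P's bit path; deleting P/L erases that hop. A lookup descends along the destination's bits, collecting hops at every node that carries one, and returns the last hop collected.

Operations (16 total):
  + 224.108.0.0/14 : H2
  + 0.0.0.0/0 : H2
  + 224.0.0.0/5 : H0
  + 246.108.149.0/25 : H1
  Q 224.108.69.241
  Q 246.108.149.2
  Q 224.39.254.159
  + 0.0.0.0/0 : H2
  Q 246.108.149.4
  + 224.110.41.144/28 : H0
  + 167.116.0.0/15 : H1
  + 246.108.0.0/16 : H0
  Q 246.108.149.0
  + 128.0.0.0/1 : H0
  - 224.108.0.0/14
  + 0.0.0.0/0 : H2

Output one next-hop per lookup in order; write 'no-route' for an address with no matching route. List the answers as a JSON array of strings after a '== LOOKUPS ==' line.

Trace:
  add 224.108.0.0/14 -> H2 at depth 14
  add 0.0.0.0/0 -> H2 at depth 0
  add 224.0.0.0/5 -> H0 at depth 5
  add 246.108.149.0/25 -> H1 at depth 25
  lookup 224.108.69.241: bits 11100000011011 walk d0:H2→d1:-→d2:-→d3:-→d4:-→d5:H0→d6:-→d7:-→d8:-→d9:-→d10:-→d11:-→d12:-→d13:-→d14:H2 -> H2
  lookup 246.108.149.2: bits 1111011001101100100101010 walk d0:H2→d1:-→d2:-→d3:-→d4:-→d5:-→d6:-→d7:-→d8:-→d9:-→d10:-→d11:-→d12:-→d13:-→d14:-→d15:-→d16:-→d17:-→d18:-→d19:-→d20:-→d21:-→d22:-→d23:-→d24:-→d25:H1 -> H1
  lookup 224.39.254.159: bits 111000000 walk d0:H2→d1:-→d2:-→d3:-→d4:-→d5:H0→d6:-→d7:-→d8:-→d9:- -> H0
  add 0.0.0.0/0 -> H2 at depth 0
  lookup 246.108.149.4: bits 1111011001101100100101010 walk d0:H2→d1:-→d2:-→d3:-→d4:-→d5:-→d6:-→d7:-→d8:-→d9:-→d10:-→d11:-→d12:-→d13:-→d14:-→d15:-→d16:-→d17:-→d18:-→d19:-→d20:-→d21:-→d22:-→d23:-→d24:-→d25:H1 -> H1
  add 224.110.41.144/28 -> H0 at depth 28
  add 167.116.0.0/15 -> H1 at depth 15
  add 246.108.0.0/16 -> H0 at depth 16
  lookup 246.108.149.0: bits 1111011001101100100101010 walk d0:H2→d1:-→d2:-→d3:-→d4:-→d5:-→d6:-→d7:-→d8:-→d9:-→d10:-→d11:-→d12:-→d13:-→d14:-→d15:-→d16:H0→d17:-→d18:-→d19:-→d20:-→d21:-→d22:-→d23:-→d24:-→d25:H1 -> H1
  add 128.0.0.0/1 -> H0 at depth 1
  del 224.108.0.0/14 (clear depth 14)
  add 0.0.0.0/0 -> H2 at depth 0

== LOOKUPS ==
["H2","H1","H0","H1","H1"]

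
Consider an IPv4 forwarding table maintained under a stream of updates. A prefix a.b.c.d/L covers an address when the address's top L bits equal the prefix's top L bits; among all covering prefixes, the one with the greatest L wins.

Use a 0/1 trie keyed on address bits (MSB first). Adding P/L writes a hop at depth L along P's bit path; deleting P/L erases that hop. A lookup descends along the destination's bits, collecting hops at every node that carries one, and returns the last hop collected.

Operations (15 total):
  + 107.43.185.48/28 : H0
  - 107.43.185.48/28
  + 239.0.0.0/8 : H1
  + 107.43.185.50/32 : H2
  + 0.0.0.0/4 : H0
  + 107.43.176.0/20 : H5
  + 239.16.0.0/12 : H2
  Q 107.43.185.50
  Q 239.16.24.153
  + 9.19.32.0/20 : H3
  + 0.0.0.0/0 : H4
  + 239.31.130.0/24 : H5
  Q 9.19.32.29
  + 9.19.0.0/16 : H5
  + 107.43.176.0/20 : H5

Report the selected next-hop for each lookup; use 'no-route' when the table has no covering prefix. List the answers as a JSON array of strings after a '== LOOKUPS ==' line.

Process each operation:
  add 107.43.185.48/28 -> H0 at depth 28
  del 107.43.185.48/28 (clear depth 28)
  add 239.0.0.0/8 -> H1 at depth 8
  add 107.43.185.50/32 -> H2 at depth 32
  add 0.0.0.0/4 -> H0 at depth 4
  add 107.43.176.0/20 -> H5 at depth 20
  add 239.16.0.0/12 -> H2 at depth 12
  ? 107.43.185.50  path d0:-→d1:-→d2:-→d3:-→d4:-→d5:-→d6:-→d7:-→d8:-→d9:-→d10:-→d11:-→d12:-→d13:-→d14:-→d15:-→d16:-→d17:-→d18:-→d19:-→d20:H5→d21:-→d22:-→d23:-→d24:-→d25:-→d26:-→d27:-→d28:-→d29:-→d30:-→d31:-→d32:H2  best=H2
  ? 239.16.24.153  path d0:-→d1:-→d2:-→d3:-→d4:-→d5:-→d6:-→d7:-→d8:H1→d9:-→d10:-→d11:-→d12:H2  best=H2
  add 9.19.32.0/20 -> H3 at depth 20
  add 0.0.0.0/0 -> H4 at depth 0
  add 239.31.130.0/24 -> H5 at depth 24
  ? 9.19.32.29  path d0:H4→d1:-→d2:-→d3:-→d4:H0→d5:-→d6:-→d7:-→d8:-→d9:-→d10:-→d11:-→d12:-→d13:-→d14:-→d15:-→d16:-→d17:-→d18:-→d19:-→d20:H3  best=H3
  add 9.19.0.0/16 -> H5 at depth 16
  add 107.43.176.0/20 -> H5 at depth 20

== LOOKUPS ==
["H2","H2","H3"]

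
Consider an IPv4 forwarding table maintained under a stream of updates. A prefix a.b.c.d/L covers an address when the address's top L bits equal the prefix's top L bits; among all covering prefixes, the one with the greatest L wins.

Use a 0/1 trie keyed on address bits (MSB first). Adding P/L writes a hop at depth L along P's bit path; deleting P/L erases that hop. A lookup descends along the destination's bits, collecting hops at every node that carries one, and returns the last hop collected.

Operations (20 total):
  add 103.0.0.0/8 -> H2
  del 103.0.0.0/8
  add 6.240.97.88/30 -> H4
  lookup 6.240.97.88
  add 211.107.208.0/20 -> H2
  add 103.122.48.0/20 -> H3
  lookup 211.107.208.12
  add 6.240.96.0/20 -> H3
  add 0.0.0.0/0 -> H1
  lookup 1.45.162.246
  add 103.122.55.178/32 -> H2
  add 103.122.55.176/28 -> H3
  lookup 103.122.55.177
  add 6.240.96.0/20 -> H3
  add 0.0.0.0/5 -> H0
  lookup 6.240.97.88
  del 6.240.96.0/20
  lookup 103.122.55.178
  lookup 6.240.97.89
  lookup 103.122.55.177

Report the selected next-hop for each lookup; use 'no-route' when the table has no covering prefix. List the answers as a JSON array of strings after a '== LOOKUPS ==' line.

Apply in order:
  + 103.0.0.0/8 (H2) depth=8
  del 103.0.0.0/8 (clear depth 8)
  + 6.240.97.88/30 (H4) depth=30
  Q 6.240.97.88: descend 000001101111000001100001010110 ; hops seen [H4] ; pick H4
  + 211.107.208.0/20 (H2) depth=20
  + 103.122.48.0/20 (H3) depth=20
  Q 211.107.208.12: descend 11010011011010111101 ; hops seen [H2] ; pick H2
  + 6.240.96.0/20 (H3) depth=20
  + 0.0.0.0/0 (H1) depth=0
  Q 1.45.162.246: descend 00000 ; hops seen [H1] ; pick H1
  + 103.122.55.178/32 (H2) depth=32
  + 103.122.55.176/28 (H3) depth=28
  Q 103.122.55.177: descend 011001110111101000110111101100 ; hops seen [H1,H3,H3] ; pick H3
  + 6.240.96.0/20 (H3) depth=20
  + 0.0.0.0/5 (H0) depth=5
  Q 6.240.97.88: descend 000001101111000001100001010110 ; hops seen [H1,H0,H3,H4] ; pick H4
  del 6.240.96.0/20 (clear depth 20)
  Q 103.122.55.178: descend 01100111011110100011011110110010 ; hops seen [H1,H3,H3,H2] ; pick H2
  Q 6.240.97.89: descend 000001101111000001100001010110 ; hops seen [H1,H0,H4] ; pick H4
  Q 103.122.55.177: descend 011001110111101000110111101100 ; hops seen [H1,H3,H3] ; pick H3

== LOOKUPS ==
["H4","H2","H1","H3","H4","H2","H4","H3"]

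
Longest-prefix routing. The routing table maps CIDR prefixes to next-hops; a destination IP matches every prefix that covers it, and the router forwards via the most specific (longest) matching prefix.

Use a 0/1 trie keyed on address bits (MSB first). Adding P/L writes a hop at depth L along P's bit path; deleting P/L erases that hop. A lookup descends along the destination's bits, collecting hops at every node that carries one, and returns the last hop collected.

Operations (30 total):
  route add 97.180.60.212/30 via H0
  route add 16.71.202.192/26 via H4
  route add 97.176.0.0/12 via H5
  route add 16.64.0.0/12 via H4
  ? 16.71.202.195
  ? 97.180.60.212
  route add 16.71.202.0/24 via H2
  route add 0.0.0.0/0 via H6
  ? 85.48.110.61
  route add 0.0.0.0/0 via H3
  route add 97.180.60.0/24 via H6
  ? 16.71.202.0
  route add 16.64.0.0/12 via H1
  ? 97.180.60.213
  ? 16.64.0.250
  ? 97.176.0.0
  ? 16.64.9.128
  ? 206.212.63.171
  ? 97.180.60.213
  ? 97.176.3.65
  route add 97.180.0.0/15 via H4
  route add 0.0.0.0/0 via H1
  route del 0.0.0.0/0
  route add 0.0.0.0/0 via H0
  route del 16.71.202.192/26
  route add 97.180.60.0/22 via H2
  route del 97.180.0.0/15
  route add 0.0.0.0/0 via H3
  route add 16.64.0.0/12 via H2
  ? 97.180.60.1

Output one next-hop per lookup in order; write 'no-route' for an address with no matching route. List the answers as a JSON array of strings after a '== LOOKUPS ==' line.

Process each operation:
  add 97.180.60.212/30 -> H0 at depth 30
  add 16.71.202.192/26 -> H4 at depth 26
  add 97.176.0.0/12 -> H5 at depth 12
  add 16.64.0.0/12 -> H4 at depth 12
  Q 16.71.202.195: descend 00010000010001111100101011 ; hops seen [H4,H4] ; pick H4
  Q 97.180.60.212: descend 011000011011010000111100110101 ; hops seen [H5,H0] ; pick H0
  add 16.71.202.0/24 -> H2 at depth 24
  add 0.0.0.0/0 -> H6 at depth 0
  Q 85.48.110.61: descend 01 ; hops seen [H6] ; pick H6
  add 0.0.0.0/0 -> H3 at depth 0
  add 97.180.60.0/24 -> H6 at depth 24
  Q 16.71.202.0: descend 000100000100011111001010 ; hops seen [H3,H4,H2] ; pick H2
  add 16.64.0.0/12 -> H1 at depth 12
  Q 97.180.60.213: descend 011000011011010000111100110101 ; hops seen [H3,H5,H6,H0] ; pick H0
  Q 16.64.0.250: descend 0001000001000 ; hops seen [H3,H1] ; pick H1
  Q 97.176.0.0: descend 0110000110110 ; hops seen [H3,H5] ; pick H5
  Q 16.64.9.128: descend 0001000001000 ; hops seen [H3,H1] ; pick H1
  Q 206.212.63.171: descend ε ; hops seen [H3] ; pick H3
  Q 97.180.60.213: descend 011000011011010000111100110101 ; hops seen [H3,H5,H6,H0] ; pick H0
  Q 97.176.3.65: descend 0110000110110 ; hops seen [H3,H5] ; pick H5
  add 97.180.0.0/15 -> H4 at depth 15
  add 0.0.0.0/0 -> H1 at depth 0
  - 0.0.0.0/0 clear@0
  add 0.0.0.0/0 -> H0 at depth 0
  - 16.71.202.192/26 clear@26
  add 97.180.60.0/22 -> H2 at depth 22
  - 97.180.0.0/15 clear@15
  add 0.0.0.0/0 -> H3 at depth 0
  add 16.64.0.0/12 -> H2 at depth 12
  Q 97.180.60.1: descend 011000011011010000111100 ; hops seen [H3,H5,H2,H6] ; pick H6

== LOOKUPS ==
["H4","H0","H6","H2","H0","H1","H5","H1","H3","H0","H5","H6"]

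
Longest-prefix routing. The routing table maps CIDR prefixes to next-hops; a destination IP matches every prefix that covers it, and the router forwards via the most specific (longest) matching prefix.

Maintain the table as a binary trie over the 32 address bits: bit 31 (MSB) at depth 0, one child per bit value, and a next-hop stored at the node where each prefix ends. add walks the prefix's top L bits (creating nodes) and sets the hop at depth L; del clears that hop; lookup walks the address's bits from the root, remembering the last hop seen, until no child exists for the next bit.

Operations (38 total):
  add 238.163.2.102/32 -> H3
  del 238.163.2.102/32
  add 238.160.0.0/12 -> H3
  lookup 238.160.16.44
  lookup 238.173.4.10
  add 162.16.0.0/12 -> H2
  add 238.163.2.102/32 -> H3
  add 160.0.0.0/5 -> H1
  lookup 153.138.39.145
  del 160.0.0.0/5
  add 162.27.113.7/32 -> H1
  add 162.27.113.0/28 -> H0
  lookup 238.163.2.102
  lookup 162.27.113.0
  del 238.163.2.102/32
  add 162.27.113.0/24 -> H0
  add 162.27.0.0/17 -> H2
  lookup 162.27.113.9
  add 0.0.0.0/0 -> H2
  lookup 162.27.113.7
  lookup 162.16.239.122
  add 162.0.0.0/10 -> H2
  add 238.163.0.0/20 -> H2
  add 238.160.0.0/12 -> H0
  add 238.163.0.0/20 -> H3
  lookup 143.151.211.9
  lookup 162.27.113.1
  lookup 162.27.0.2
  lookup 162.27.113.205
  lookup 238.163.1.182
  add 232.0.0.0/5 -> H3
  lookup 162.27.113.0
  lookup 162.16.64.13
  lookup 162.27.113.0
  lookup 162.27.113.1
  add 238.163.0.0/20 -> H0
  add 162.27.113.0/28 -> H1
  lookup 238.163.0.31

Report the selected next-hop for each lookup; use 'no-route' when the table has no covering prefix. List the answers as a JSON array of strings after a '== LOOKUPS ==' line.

Apply in order:
  + 238.163.2.102/32 (H3) depth=32
  del 238.163.2.102/32 (clear depth 32)
  + 238.160.0.0/12 (H3) depth=12
  lookup 238.160.16.44: bits 11101110101000 walk d0:-→d1:-→d2:-→d3:-→d4:-→d5:-→d6:-→d7:-→d8:-→d9:-→d10:-→d11:-→d12:H3→d13:-→d14:- -> H3
  lookup 238.173.4.10: bits 111011101010 walk d0:-→d1:-→d2:-→d3:-→d4:-→d5:-→d6:-→d7:-→d8:-→d9:-→d10:-→d11:-→d12:H3 -> H3
  + 162.16.0.0/12 (H2) depth=12
  + 238.163.2.102/32 (H3) depth=32
  + 160.0.0.0/5 (H1) depth=5
  lookup 153.138.39.145: bits 10 walk d0:-→d1:-→d2:- -> no-route
  del 160.0.0.0/5 (clear depth 5)
  + 162.27.113.7/32 (H1) depth=32
  + 162.27.113.0/28 (H0) depth=28
  lookup 238.163.2.102: bits 11101110101000110000001001100110 walk d0:-→d1:-→d2:-→d3:-→d4:-→d5:-→d6:-→d7:-→d8:-→d9:-→d10:-→d11:-→d12:H3→d13:-→d14:-→d15:-→d16:-→d17:-→d18:-→d19:-→d20:-→d21:-→d22:-→d23:-→d24:-→d25:-→d26:-→d27:-→d28:-→d29:-→d30:-→d31:-→d32:H3 -> H3
  lookup 162.27.113.0: bits 10100010000110110111000100000 walk d0:-→d1:-→d2:-→d3:-→d4:-→d5:-→d6:-→d7:-→d8:-→d9:-→d10:-→d11:-→d12:H2→d13:-→d14:-→d15:-→d16:-→d17:-→d18:-→d19:-→d20:-→d21:-→d22:-→d23:-→d24:-→d25:-→d26:-→d27:-→d28:H0→d29:- -> H0
  del 238.163.2.102/32 (clear depth 32)
  + 162.27.113.0/24 (H0) depth=24
  + 162.27.0.0/17 (H2) depth=17
  lookup 162.27.113.9: bits 1010001000011011011100010000 walk d0:-→d1:-→d2:-→d3:-→d4:-→d5:-→d6:-→d7:-→d8:-→d9:-→d10:-→d11:-→d12:H2→d13:-→d14:-→d15:-→d16:-→d17:H2→d18:-→d19:-→d20:-→d21:-→d22:-→d23:-→d24:H0→d25:-→d26:-→d27:-→d28:H0 -> H0
  + 0.0.0.0/0 (H2) depth=0
  lookup 162.27.113.7: bits 10100010000110110111000100000111 walk d0:H2→d1:-→d2:-→d3:-→d4:-→d5:-→d6:-→d7:-→d8:-→d9:-→d10:-→d11:-→d12:H2→d13:-→d14:-→d15:-→d16:-→d17:H2→d18:-→d19:-→d20:-→d21:-→d22:-→d23:-→d24:H0→d25:-→d26:-→d27:-→d28:H0→d29:-→d30:-→d31:-→d32:H1 -> H1
  lookup 162.16.239.122: bits 101000100001 walk d0:H2→d1:-→d2:-→d3:-→d4:-→d5:-→d6:-→d7:-→d8:-→d9:-→d10:-→d11:-→d12:H2 -> H2
  + 162.0.0.0/10 (H2) depth=10
  + 238.163.0.0/20 (H2) depth=20
  + 238.160.0.0/12 (H0) depth=12
  + 238.163.0.0/20 (H3) depth=20
  lookup 143.151.211.9: bits 10 walk d0:H2→d1:-→d2:- -> H2
  lookup 162.27.113.1: bits 10100010000110110111000100000 walk d0:H2→d1:-→d2:-→d3:-→d4:-→d5:-→d6:-→d7:-→d8:-→d9:-→d10:H2→d11:-→d12:H2→d13:-→d14:-→d15:-→d16:-→d17:H2→d18:-→d19:-→d20:-→d21:-→d22:-→d23:-→d24:H0→d25:-→d26:-→d27:-→d28:H0→d29:- -> H0
  lookup 162.27.0.2: bits 10100010000110110 walk d0:H2→d1:-→d2:-→d3:-→d4:-→d5:-→d6:-→d7:-→d8:-→d9:-→d10:H2→d11:-→d12:H2→d13:-→d14:-→d15:-→d16:-→d17:H2 -> H2
  lookup 162.27.113.205: bits 101000100001101101110001 walk d0:H2→d1:-→d2:-→d3:-→d4:-→d5:-→d6:-→d7:-→d8:-→d9:-→d10:H2→d11:-→d12:H2→d13:-→d14:-→d15:-→d16:-→d17:H2→d18:-→d19:-→d20:-→d21:-→d22:-→d23:-→d24:H0 -> H0
  lookup 238.163.1.182: bits 1110111010100011000000 walk d0:H2→d1:-→d2:-→d3:-→d4:-→d5:-→d6:-→d7:-→d8:-→d9:-→d10:-→d11:-→d12:H0→d13:-→d14:-→d15:-→d16:-→d17:-→d18:-→d19:-→d20:H3→d21:-→d22:- -> H3
  + 232.0.0.0/5 (H3) depth=5
  lookup 162.27.113.0: bits 10100010000110110111000100000 walk d0:H2→d1:-→d2:-→d3:-→d4:-→d5:-→d6:-→d7:-→d8:-→d9:-→d10:H2→d11:-→d12:H2→d13:-→d14:-→d15:-→d16:-→d17:H2→d18:-→d19:-→d20:-→d21:-→d22:-→d23:-→d24:H0→d25:-→d26:-→d27:-→d28:H0→d29:- -> H0
  lookup 162.16.64.13: bits 101000100001 walk d0:H2→d1:-→d2:-→d3:-→d4:-→d5:-→d6:-→d7:-→d8:-→d9:-→d10:H2→d11:-→d12:H2 -> H2
  lookup 162.27.113.0: bits 10100010000110110111000100000 walk d0:H2→d1:-→d2:-→d3:-→d4:-→d5:-→d6:-→d7:-→d8:-→d9:-→d10:H2→d11:-→d12:H2→d13:-→d14:-→d15:-→d16:-→d17:H2→d18:-→d19:-→d20:-→d21:-→d22:-→d23:-→d24:H0→d25:-→d26:-→d27:-→d28:H0→d29:- -> H0
  lookup 162.27.113.1: bits 10100010000110110111000100000 walk d0:H2→d1:-→d2:-→d3:-→d4:-→d5:-→d6:-→d7:-→d8:-→d9:-→d10:H2→d11:-→d12:H2→d13:-→d14:-→d15:-→d16:-→d17:H2→d18:-→d19:-→d20:-→d21:-→d22:-→d23:-→d24:H0→d25:-→d26:-→d27:-→d28:H0→d29:- -> H0
  + 238.163.0.0/20 (H0) depth=20
  + 162.27.113.0/28 (H1) depth=28
  lookup 238.163.0.31: bits 1110111010100011000000 walk d0:H2→d1:-→d2:-→d3:-→d4:-→d5:H3→d6:-→d7:-→d8:-→d9:-→d10:-→d11:-→d12:H0→d13:-→d14:-→d15:-→d16:-→d17:-→d18:-→d19:-→d20:H0→d21:-→d22:- -> H0

== LOOKUPS ==
["H3","H3","no-route","H3","H0","H0","H1","H2","H2","H0","H2","H0","H3","H0","H2","H0","H0","H0"]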